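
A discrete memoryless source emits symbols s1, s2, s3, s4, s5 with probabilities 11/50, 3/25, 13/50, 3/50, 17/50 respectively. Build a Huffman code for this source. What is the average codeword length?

2.18 bits/symbol

Repeatedly combine the two least-probable nodes; the expected code length is the sum of the merged weights.
merge 3/50 + 3/25 → 9/50
merge 9/50 + 11/50 → 2/5
merge 13/50 + 17/50 → 3/5
merge 2/5 + 3/5 → 1
L = 9/50 + 2/5 + 3/5 + 1 = 109/50 = 2.18 bits/symbol.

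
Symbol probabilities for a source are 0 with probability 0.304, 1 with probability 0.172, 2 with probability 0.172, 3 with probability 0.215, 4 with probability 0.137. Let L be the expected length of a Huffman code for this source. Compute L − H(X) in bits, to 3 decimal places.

Entropy H = −Σ p log₂ p ≈ 2.2655 bits.
Huffman merges: 137/1000+43/250→309/1000; 43/250+43/200→387/1000; 38/125+309/1000→613/1000; 387/1000+613/1000→1. L = 2309/1000 ≈ 2.3090.
L − H = 2.3090 − 2.2655 = 0.044 bits.

0.044 bits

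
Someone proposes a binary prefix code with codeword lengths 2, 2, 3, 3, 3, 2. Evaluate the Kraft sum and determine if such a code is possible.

1.125; no

With common denominator 2^3 = 8: Σ 2^(−ℓᵢ) = 2/8 + 2/8 + 1/8 + 1/8 + 1/8 + 2/8 = 9/8 = 1.125.
Kraft's inequality requires Σ ≤ 1; here Σ = 1.125 > 1, so no such prefix code exists.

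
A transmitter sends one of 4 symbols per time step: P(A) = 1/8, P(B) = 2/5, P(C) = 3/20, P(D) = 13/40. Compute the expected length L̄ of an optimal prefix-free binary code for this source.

1.875 bits/symbol

Repeatedly combine the two least-probable nodes; the expected code length is the sum of the merged weights.
merge 1/8 + 3/20 → 11/40
merge 11/40 + 13/40 → 3/5
merge 2/5 + 3/5 → 1
L = 11/40 + 3/5 + 1 = 15/8 = 1.875 bits/symbol.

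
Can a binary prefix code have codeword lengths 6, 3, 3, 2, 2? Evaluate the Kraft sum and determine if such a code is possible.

0.765625; yes

With common denominator 2^6 = 64: Σ 2^(−ℓᵢ) = 1/64 + 8/64 + 8/64 + 16/64 + 16/64 = 49/64 = 0.765625.
Kraft's inequality requires Σ ≤ 1; here Σ = 0.765625 ≤ 1, so such a prefix code exists.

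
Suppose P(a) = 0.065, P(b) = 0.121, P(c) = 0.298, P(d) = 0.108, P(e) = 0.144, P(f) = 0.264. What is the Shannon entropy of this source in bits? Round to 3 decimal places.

2.402 bits

H = −Σ pᵢ log₂ pᵢ.
−0.065·log₂(0.065) = 0.2563
−0.121·log₂(0.121) = 0.3687
−0.298·log₂(0.298) = 0.5205
−0.108·log₂(0.108) = 0.3468
−0.144·log₂(0.144) = 0.4026
−0.264·log₂(0.264) = 0.5072
Sum ≈ 2.4021 → 2.402 bits.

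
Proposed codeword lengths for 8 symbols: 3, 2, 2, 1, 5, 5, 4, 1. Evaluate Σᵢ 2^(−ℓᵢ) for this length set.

1.75

With common denominator 2^5 = 32: Σ 2^(−ℓᵢ) = 4/32 + 8/32 + 8/32 + 16/32 + 1/32 + 1/32 + 2/32 + 16/32 = 56/32 = 1.75.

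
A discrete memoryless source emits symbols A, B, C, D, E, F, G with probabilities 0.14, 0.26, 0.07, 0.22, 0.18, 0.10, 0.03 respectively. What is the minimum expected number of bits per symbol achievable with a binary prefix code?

2.62 bits/symbol

Repeatedly combine the two least-probable nodes; the expected code length is the sum of the merged weights.
merge 3/100 + 7/100 → 1/10
merge 1/10 + 1/10 → 1/5
merge 7/50 + 9/50 → 8/25
merge 1/5 + 11/50 → 21/50
merge 13/50 + 8/25 → 29/50
merge 21/50 + 29/50 → 1
L = 1/10 + 1/5 + 8/25 + 21/50 + 29/50 + 1 = 131/50 = 2.62 bits/symbol.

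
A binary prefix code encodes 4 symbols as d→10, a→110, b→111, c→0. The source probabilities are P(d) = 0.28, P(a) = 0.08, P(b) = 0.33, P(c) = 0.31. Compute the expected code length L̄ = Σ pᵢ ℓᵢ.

2.1 bits/symbol

L̄ = Σ pᵢ·ℓᵢ = 0.28·2 + 0.08·3 + 0.33·3 + 0.31·1 = 2.1 bits/symbol.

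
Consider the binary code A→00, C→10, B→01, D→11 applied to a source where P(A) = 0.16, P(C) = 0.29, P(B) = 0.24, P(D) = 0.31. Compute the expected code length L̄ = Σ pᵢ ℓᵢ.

2 bits/symbol

L̄ = Σ pᵢ·ℓᵢ = 0.16·2 + 0.29·2 + 0.24·2 + 0.31·2 = 2 bits/symbol.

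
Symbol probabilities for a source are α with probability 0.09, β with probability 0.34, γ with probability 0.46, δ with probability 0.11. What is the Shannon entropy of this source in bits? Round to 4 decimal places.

1.7074 bits

H = −Σ pᵢ log₂ pᵢ.
−0.09·log₂(0.09) = 0.3127
−0.34·log₂(0.34) = 0.5292
−0.46·log₂(0.46) = 0.5153
−0.11·log₂(0.11) = 0.3503
Sum ≈ 1.7074 → 1.7074 bits.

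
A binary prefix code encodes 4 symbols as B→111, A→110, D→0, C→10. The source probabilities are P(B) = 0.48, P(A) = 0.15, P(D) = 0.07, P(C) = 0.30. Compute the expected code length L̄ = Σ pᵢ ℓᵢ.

L̄ = Σ pᵢ·ℓᵢ = 0.48·3 + 0.15·3 + 0.07·1 + 0.30·2 = 2.56 bits/symbol.

2.56 bits/symbol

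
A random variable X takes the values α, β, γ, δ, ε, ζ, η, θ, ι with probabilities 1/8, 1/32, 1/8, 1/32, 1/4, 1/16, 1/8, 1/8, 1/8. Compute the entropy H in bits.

Each probability is a power of 1/2, so log₂(1/p) is an integer.
H = Σ p·log₂(1/p) = 1/8·3 + 1/32·5 + 1/8·3 + 1/32·5 + 1/4·2 + 1/16·4 + 1/8·3 + 1/8·3 + 1/8·3 = 2.9375 bits.

2.9375 bits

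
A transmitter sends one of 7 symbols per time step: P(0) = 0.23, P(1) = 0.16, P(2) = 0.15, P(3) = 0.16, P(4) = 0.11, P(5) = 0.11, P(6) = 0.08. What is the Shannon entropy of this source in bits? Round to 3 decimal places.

2.736 bits

H = −Σ pᵢ log₂ pᵢ.
−0.23·log₂(0.23) = 0.4877
−0.16·log₂(0.16) = 0.4230
−0.15·log₂(0.15) = 0.4105
−0.16·log₂(0.16) = 0.4230
−0.11·log₂(0.11) = 0.3503
−0.11·log₂(0.11) = 0.3503
−0.08·log₂(0.08) = 0.2915
Sum ≈ 2.7363 → 2.736 bits.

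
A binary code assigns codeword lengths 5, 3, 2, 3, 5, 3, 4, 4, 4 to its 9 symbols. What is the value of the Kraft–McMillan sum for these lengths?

With common denominator 2^5 = 32: Σ 2^(−ℓᵢ) = 1/32 + 4/32 + 8/32 + 4/32 + 1/32 + 4/32 + 2/32 + 2/32 + 2/32 = 28/32 = 0.875.

0.875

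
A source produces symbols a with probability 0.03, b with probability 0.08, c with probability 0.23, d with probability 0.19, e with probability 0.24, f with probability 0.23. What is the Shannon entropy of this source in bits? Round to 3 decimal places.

H = −Σ pᵢ log₂ pᵢ.
−0.03·log₂(0.03) = 0.1518
−0.08·log₂(0.08) = 0.2915
−0.23·log₂(0.23) = 0.4877
−0.19·log₂(0.19) = 0.4552
−0.24·log₂(0.24) = 0.4941
−0.23·log₂(0.23) = 0.4877
Sum ≈ 2.3680 → 2.368 bits.

2.368 bits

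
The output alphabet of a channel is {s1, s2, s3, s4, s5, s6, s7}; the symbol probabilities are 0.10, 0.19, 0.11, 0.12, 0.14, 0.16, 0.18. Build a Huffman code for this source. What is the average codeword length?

2.81 bits/symbol

Repeatedly combine the two least-probable nodes; the expected code length is the sum of the merged weights.
merge 1/10 + 11/100 → 21/100
merge 3/25 + 7/50 → 13/50
merge 4/25 + 9/50 → 17/50
merge 19/100 + 21/100 → 2/5
merge 13/50 + 17/50 → 3/5
merge 2/5 + 3/5 → 1
L = 21/100 + 13/50 + 17/50 + 2/5 + 3/5 + 1 = 281/100 = 2.81 bits/symbol.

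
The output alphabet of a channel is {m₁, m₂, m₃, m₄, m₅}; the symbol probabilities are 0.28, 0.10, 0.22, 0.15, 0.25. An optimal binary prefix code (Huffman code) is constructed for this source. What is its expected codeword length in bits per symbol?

2.25 bits/symbol

Repeatedly combine the two least-probable nodes; the expected code length is the sum of the merged weights.
merge 1/10 + 3/20 → 1/4
merge 11/50 + 1/4 → 47/100
merge 1/4 + 7/25 → 53/100
merge 47/100 + 53/100 → 1
L = 1/4 + 47/100 + 53/100 + 1 = 9/4 = 2.25 bits/symbol.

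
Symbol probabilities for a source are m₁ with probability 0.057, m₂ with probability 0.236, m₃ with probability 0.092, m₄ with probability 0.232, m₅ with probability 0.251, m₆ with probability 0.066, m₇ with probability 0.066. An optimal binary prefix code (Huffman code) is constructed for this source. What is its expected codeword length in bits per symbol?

Repeatedly combine the two least-probable nodes; the expected code length is the sum of the merged weights.
merge 57/1000 + 33/500 → 123/1000
merge 33/500 + 23/250 → 79/500
merge 123/1000 + 79/500 → 281/1000
merge 29/125 + 59/250 → 117/250
merge 251/1000 + 281/1000 → 133/250
merge 117/250 + 133/250 → 1
L = 123/1000 + 79/500 + 281/1000 + 117/250 + 133/250 + 1 = 1281/500 = 2.562 bits/symbol.

2.562 bits/symbol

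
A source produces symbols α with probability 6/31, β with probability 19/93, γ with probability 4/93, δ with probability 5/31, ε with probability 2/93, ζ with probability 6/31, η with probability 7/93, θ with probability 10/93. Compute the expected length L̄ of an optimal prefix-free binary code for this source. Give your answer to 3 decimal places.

2.806 bits/symbol

Repeatedly combine the two least-probable nodes; the expected code length is the sum of the merged weights.
merge 2/93 + 4/93 → 2/31
merge 2/31 + 7/93 → 13/93
merge 10/93 + 13/93 → 23/93
merge 5/31 + 6/31 → 11/31
merge 6/31 + 19/93 → 37/93
merge 23/93 + 11/31 → 56/93
merge 37/93 + 56/93 → 1
L = 2/31 + 13/93 + 23/93 + 11/31 + 37/93 + 56/93 + 1 = 87/31 ≈ 2.806 bits/symbol.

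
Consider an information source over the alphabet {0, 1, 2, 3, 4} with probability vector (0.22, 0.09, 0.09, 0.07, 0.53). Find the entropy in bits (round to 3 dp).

1.860 bits

H = −Σ pᵢ log₂ pᵢ.
−0.22·log₂(0.22) = 0.4806
−0.09·log₂(0.09) = 0.3127
−0.09·log₂(0.09) = 0.3127
−0.07·log₂(0.07) = 0.2686
−0.53·log₂(0.53) = 0.4854
Sum ≈ 1.8599 → 1.860 bits.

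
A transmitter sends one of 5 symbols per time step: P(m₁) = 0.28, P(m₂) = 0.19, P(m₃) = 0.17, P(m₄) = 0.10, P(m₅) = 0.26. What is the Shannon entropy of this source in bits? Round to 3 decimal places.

2.242 bits

H = −Σ pᵢ log₂ pᵢ.
−0.28·log₂(0.28) = 0.5142
−0.19·log₂(0.19) = 0.4552
−0.17·log₂(0.17) = 0.4346
−0.10·log₂(0.10) = 0.3322
−0.26·log₂(0.26) = 0.5053
Sum ≈ 2.2415 → 2.242 bits.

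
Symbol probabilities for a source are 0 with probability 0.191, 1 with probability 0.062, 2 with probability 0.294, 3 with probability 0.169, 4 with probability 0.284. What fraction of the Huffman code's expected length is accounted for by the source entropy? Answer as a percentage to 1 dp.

97.4%

Entropy H = −Σ p log₂ p ≈ 2.1734 bits.
Huffman merges: 31/500+169/1000→231/1000; 191/1000+231/1000→211/500; 71/250+147/500→289/500; 211/500+289/500→1. L = 2231/1000 ≈ 2.2310.
Efficiency = H/L = 2.1734/2.2310 = 97.4%.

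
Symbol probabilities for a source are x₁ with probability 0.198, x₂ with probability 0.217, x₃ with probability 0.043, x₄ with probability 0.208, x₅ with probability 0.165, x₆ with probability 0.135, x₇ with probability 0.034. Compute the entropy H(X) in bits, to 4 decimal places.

2.5921 bits

H = −Σ pᵢ log₂ pᵢ.
−0.198·log₂(0.198) = 0.4626
−0.217·log₂(0.217) = 0.4783
−0.043·log₂(0.043) = 0.1952
−0.208·log₂(0.208) = 0.4712
−0.165·log₂(0.165) = 0.4289
−0.135·log₂(0.135) = 0.3900
−0.034·log₂(0.034) = 0.1659
Sum ≈ 2.5921 → 2.5921 bits.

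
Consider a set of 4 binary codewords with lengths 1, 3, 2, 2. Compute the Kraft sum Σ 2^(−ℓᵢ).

With common denominator 2^3 = 8: Σ 2^(−ℓᵢ) = 4/8 + 1/8 + 2/8 + 2/8 = 9/8 = 1.125.

1.125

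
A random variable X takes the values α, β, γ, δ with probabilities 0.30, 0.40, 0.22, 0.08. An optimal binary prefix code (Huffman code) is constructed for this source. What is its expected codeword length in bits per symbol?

1.9 bits/symbol

Repeatedly combine the two least-probable nodes; the expected code length is the sum of the merged weights.
merge 2/25 + 11/50 → 3/10
merge 3/10 + 3/10 → 3/5
merge 2/5 + 3/5 → 1
L = 3/10 + 3/5 + 1 = 19/10 = 1.9 bits/symbol.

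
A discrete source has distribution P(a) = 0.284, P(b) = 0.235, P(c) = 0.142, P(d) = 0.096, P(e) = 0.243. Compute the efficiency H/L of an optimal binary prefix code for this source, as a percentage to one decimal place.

Entropy H = −Σ p log₂ p ≈ 2.2271 bits.
Huffman merges: 12/125+71/500→119/500; 47/200+119/500→473/1000; 243/1000+71/250→527/1000; 473/1000+527/1000→1. L = 1119/500 ≈ 2.2380.
Efficiency = H/L = 2.2271/2.2380 = 99.5%.

99.5%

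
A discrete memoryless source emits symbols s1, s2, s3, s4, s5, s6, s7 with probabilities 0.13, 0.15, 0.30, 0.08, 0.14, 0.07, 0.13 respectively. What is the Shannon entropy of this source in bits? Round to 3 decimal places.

2.654 bits

H = −Σ pᵢ log₂ pᵢ.
−0.13·log₂(0.13) = 0.3826
−0.15·log₂(0.15) = 0.4105
−0.30·log₂(0.30) = 0.5211
−0.08·log₂(0.08) = 0.2915
−0.14·log₂(0.14) = 0.3971
−0.07·log₂(0.07) = 0.2686
−0.13·log₂(0.13) = 0.3826
Sum ≈ 2.6541 → 2.654 bits.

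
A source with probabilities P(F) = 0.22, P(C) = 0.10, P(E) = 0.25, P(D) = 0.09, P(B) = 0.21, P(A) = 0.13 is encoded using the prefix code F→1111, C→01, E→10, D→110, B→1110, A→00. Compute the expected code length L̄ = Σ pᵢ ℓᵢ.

2.95 bits/symbol

L̄ = Σ pᵢ·ℓᵢ = 0.22·4 + 0.10·2 + 0.25·2 + 0.09·3 + 0.21·4 + 0.13·2 = 2.95 bits/symbol.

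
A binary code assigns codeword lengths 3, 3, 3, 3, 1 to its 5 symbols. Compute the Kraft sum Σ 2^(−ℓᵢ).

1

With common denominator 2^3 = 8: Σ 2^(−ℓᵢ) = 1/8 + 1/8 + 1/8 + 1/8 + 4/8 = 8/8 = 1.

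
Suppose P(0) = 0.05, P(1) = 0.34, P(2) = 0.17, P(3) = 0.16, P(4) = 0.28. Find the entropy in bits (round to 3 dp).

H = −Σ pᵢ log₂ pᵢ.
−0.05·log₂(0.05) = 0.2161
−0.34·log₂(0.34) = 0.5292
−0.17·log₂(0.17) = 0.4346
−0.16·log₂(0.16) = 0.4230
−0.28·log₂(0.28) = 0.5142
Sum ≈ 2.1171 → 2.117 bits.

2.117 bits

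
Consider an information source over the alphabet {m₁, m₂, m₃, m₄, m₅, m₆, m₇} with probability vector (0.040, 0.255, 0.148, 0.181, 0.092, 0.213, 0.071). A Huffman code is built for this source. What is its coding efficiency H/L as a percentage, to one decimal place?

98.6%

Entropy H = −Σ p log₂ p ≈ 2.6056 bits.
Huffman merges: 1/25+71/1000→111/1000; 23/250+111/1000→203/1000; 37/250+181/1000→329/1000; 203/1000+213/1000→52/125; 51/200+329/1000→73/125; 52/125+73/125→1. L = 2643/1000 ≈ 2.6430.
Efficiency = H/L = 2.6056/2.6430 = 98.6%.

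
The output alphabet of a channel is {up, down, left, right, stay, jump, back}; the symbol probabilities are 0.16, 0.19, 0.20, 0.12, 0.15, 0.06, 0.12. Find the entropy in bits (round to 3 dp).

2.731 bits

H = −Σ pᵢ log₂ pᵢ.
−0.16·log₂(0.16) = 0.4230
−0.19·log₂(0.19) = 0.4552
−0.20·log₂(0.20) = 0.4644
−0.12·log₂(0.12) = 0.3671
−0.15·log₂(0.15) = 0.4105
−0.06·log₂(0.06) = 0.2435
−0.12·log₂(0.12) = 0.3671
Sum ≈ 2.7308 → 2.731 bits.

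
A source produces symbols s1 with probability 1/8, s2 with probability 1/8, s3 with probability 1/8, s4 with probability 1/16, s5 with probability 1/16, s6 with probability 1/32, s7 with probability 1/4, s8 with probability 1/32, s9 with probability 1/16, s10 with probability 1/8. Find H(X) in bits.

3.0625 bits

Each probability is a power of 1/2, so log₂(1/p) is an integer.
H = Σ p·log₂(1/p) = 1/8·3 + 1/8·3 + 1/8·3 + 1/16·4 + 1/16·4 + 1/32·5 + 1/4·2 + 1/32·5 + 1/16·4 + 1/8·3 = 3.0625 bits.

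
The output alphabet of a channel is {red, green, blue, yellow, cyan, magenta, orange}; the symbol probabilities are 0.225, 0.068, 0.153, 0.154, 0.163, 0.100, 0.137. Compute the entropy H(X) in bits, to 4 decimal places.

H = −Σ pᵢ log₂ pᵢ.
−0.225·log₂(0.225) = 0.4842
−0.068·log₂(0.068) = 0.2637
−0.153·log₂(0.153) = 0.4144
−0.154·log₂(0.154) = 0.4156
−0.163·log₂(0.163) = 0.4266
−0.100·log₂(0.100) = 0.3322
−0.137·log₂(0.137) = 0.3929
Sum ≈ 2.7296 → 2.7296 bits.

2.7296 bits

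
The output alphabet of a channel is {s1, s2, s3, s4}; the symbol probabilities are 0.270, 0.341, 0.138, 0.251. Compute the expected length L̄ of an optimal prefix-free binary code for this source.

Repeatedly combine the two least-probable nodes; the expected code length is the sum of the merged weights.
merge 69/500 + 251/1000 → 389/1000
merge 27/100 + 341/1000 → 611/1000
merge 389/1000 + 611/1000 → 1
L = 389/1000 + 611/1000 + 1 = 2 bits/symbol.

2 bits/symbol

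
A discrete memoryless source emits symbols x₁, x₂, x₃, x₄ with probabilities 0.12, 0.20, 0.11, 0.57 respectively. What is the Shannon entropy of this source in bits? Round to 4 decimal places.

H = −Σ pᵢ log₂ pᵢ.
−0.12·log₂(0.12) = 0.3671
−0.20·log₂(0.20) = 0.4644
−0.11·log₂(0.11) = 0.3503
−0.57·log₂(0.57) = 0.4623
Sum ≈ 1.6440 → 1.6440 bits.

1.6440 bits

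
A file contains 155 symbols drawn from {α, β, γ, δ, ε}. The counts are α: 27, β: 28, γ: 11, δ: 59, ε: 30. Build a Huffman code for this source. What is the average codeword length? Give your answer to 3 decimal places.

2.239 bits/symbol

Probabilities are the counts divided by 155.
Repeatedly combine the two least-probable nodes; the expected code length is the sum of the merged weights.
merge 11/155 + 27/155 → 38/155
merge 28/155 + 6/31 → 58/155
merge 38/155 + 58/155 → 96/155
merge 59/155 + 96/155 → 1
L = 38/155 + 58/155 + 96/155 + 1 = 347/155 ≈ 2.239 bits/symbol.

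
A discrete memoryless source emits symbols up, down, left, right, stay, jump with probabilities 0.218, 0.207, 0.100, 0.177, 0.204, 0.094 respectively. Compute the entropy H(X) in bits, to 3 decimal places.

H = −Σ pᵢ log₂ pᵢ.
−0.218·log₂(0.218) = 0.4791
−0.207·log₂(0.207) = 0.4704
−0.100·log₂(0.100) = 0.3322
−0.177·log₂(0.177) = 0.4422
−0.204·log₂(0.204) = 0.4678
−0.094·log₂(0.094) = 0.3207
Sum ≈ 2.5123 → 2.512 bits.

2.512 bits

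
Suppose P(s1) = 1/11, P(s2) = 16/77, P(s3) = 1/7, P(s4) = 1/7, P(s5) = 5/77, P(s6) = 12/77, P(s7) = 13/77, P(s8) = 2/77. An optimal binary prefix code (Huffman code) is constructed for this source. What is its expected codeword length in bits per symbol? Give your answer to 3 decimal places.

Repeatedly combine the two least-probable nodes; the expected code length is the sum of the merged weights.
merge 2/77 + 5/77 → 1/11
merge 1/11 + 1/11 → 2/11
merge 1/7 + 1/7 → 2/7
merge 12/77 + 13/77 → 25/77
merge 2/11 + 16/77 → 30/77
merge 2/7 + 25/77 → 47/77
merge 30/77 + 47/77 → 1
L = 1/11 + 2/11 + 2/7 + 25/77 + 30/77 + 47/77 + 1 = 222/77 ≈ 2.883 bits/symbol.

2.883 bits/symbol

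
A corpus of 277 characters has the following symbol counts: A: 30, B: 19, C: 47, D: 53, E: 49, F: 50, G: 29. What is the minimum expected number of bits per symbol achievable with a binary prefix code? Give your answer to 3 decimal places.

2.801 bits/symbol

Probabilities are the counts divided by 277.
Repeatedly combine the two least-probable nodes; the expected code length is the sum of the merged weights.
merge 19/277 + 29/277 → 48/277
merge 30/277 + 47/277 → 77/277
merge 48/277 + 49/277 → 97/277
merge 50/277 + 53/277 → 103/277
merge 77/277 + 97/277 → 174/277
merge 103/277 + 174/277 → 1
L = 48/277 + 77/277 + 97/277 + 103/277 + 174/277 + 1 = 776/277 ≈ 2.801 bits/symbol.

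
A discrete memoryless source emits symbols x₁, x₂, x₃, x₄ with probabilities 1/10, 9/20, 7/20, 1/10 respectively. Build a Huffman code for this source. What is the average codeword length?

1.75 bits/symbol

Repeatedly combine the two least-probable nodes; the expected code length is the sum of the merged weights.
merge 1/10 + 1/10 → 1/5
merge 1/5 + 7/20 → 11/20
merge 9/20 + 11/20 → 1
L = 1/5 + 11/20 + 1 = 7/4 = 1.75 bits/symbol.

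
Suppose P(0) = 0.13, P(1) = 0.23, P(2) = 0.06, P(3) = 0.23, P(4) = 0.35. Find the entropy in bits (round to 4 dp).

H = −Σ pᵢ log₂ pᵢ.
−0.13·log₂(0.13) = 0.3826
−0.23·log₂(0.23) = 0.4877
−0.06·log₂(0.06) = 0.2435
−0.23·log₂(0.23) = 0.4877
−0.35·log₂(0.35) = 0.5301
Sum ≈ 2.1316 → 2.1316 bits.

2.1316 bits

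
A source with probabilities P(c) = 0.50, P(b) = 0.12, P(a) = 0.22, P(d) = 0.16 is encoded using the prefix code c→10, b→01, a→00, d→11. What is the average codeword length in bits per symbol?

L̄ = Σ pᵢ·ℓᵢ = 0.50·2 + 0.12·2 + 0.22·2 + 0.16·2 = 2 bits/symbol.

2 bits/symbol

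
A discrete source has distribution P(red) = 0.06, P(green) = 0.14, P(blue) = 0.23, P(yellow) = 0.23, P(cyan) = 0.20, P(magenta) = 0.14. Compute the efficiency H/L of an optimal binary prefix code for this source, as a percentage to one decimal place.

97.5%

Entropy H = −Σ p log₂ p ≈ 2.4775 bits.
Huffman merges: 3/50+7/50→1/5; 7/50+1/5→17/50; 1/5+23/100→43/100; 23/100+17/50→57/100; 43/100+57/100→1. L = 127/50 ≈ 2.5400.
Efficiency = H/L = 2.4775/2.5400 = 97.5%.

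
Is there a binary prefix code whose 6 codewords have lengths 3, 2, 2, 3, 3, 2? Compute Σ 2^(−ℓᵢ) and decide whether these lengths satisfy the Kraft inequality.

1.125; no

With common denominator 2^3 = 8: Σ 2^(−ℓᵢ) = 1/8 + 2/8 + 2/8 + 1/8 + 1/8 + 2/8 = 9/8 = 1.125.
Kraft's inequality requires Σ ≤ 1; here Σ = 1.125 > 1, so no such prefix code exists.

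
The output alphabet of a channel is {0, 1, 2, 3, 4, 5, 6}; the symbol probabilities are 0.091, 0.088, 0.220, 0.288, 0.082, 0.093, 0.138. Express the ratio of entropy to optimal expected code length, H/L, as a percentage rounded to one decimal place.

Entropy H = −Σ p log₂ p ≈ 2.6299 bits.
Huffman merges: 41/500+11/125→17/100; 91/1000+93/1000→23/125; 69/500+17/100→77/250; 23/125+11/50→101/250; 36/125+77/250→149/250; 101/250+149/250→1. L = 1331/500 ≈ 2.6620.
Efficiency = H/L = 2.6299/2.6620 = 98.8%.

98.8%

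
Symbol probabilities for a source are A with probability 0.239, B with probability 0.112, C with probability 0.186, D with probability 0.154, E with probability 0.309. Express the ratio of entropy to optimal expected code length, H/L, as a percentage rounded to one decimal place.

98.8%

Entropy H = −Σ p log₂ p ≈ 2.2378 bits.
Huffman merges: 14/125+77/500→133/500; 93/500+239/1000→17/40; 133/500+309/1000→23/40; 17/40+23/40→1. L = 1133/500 ≈ 2.2660.
Efficiency = H/L = 2.2378/2.2660 = 98.8%.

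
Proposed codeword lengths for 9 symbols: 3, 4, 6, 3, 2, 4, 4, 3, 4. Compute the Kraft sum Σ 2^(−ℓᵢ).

0.890625

With common denominator 2^6 = 64: Σ 2^(−ℓᵢ) = 8/64 + 4/64 + 1/64 + 8/64 + 16/64 + 4/64 + 4/64 + 8/64 + 4/64 = 57/64 = 0.890625.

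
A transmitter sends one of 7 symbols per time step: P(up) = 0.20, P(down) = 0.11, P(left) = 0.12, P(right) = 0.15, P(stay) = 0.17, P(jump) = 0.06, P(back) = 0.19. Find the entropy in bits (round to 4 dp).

2.7256 bits

H = −Σ pᵢ log₂ pᵢ.
−0.20·log₂(0.20) = 0.4644
−0.11·log₂(0.11) = 0.3503
−0.12·log₂(0.12) = 0.3671
−0.15·log₂(0.15) = 0.4105
−0.17·log₂(0.17) = 0.4346
−0.06·log₂(0.06) = 0.2435
−0.19·log₂(0.19) = 0.4552
Sum ≈ 2.7256 → 2.7256 bits.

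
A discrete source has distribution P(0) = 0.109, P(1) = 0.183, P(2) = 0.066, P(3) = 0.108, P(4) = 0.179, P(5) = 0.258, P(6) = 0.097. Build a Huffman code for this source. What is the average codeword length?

2.722 bits/symbol

Repeatedly combine the two least-probable nodes; the expected code length is the sum of the merged weights.
merge 33/500 + 97/1000 → 163/1000
merge 27/250 + 109/1000 → 217/1000
merge 163/1000 + 179/1000 → 171/500
merge 183/1000 + 217/1000 → 2/5
merge 129/500 + 171/500 → 3/5
merge 2/5 + 3/5 → 1
L = 163/1000 + 217/1000 + 171/500 + 2/5 + 3/5 + 1 = 1361/500 = 2.722 bits/symbol.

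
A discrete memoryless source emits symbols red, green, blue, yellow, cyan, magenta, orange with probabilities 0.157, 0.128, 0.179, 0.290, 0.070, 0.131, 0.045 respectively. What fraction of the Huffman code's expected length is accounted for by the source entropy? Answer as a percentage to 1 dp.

98.8%

Entropy H = −Σ p log₂ p ≈ 2.6152 bits.
Huffman merges: 9/200+7/100→23/200; 23/200+16/125→243/1000; 131/1000+157/1000→36/125; 179/1000+243/1000→211/500; 36/125+29/100→289/500; 211/500+289/500→1. L = 1323/500 ≈ 2.6460.
Efficiency = H/L = 2.6152/2.6460 = 98.8%.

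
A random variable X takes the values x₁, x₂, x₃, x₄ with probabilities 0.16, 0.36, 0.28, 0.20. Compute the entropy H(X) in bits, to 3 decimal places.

1.932 bits

H = −Σ pᵢ log₂ pᵢ.
−0.16·log₂(0.16) = 0.4230
−0.36·log₂(0.36) = 0.5306
−0.28·log₂(0.28) = 0.5142
−0.20·log₂(0.20) = 0.4644
Sum ≈ 1.9322 → 1.932 bits.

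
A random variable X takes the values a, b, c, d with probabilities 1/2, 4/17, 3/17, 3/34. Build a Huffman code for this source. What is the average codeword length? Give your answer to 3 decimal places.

Repeatedly combine the two least-probable nodes; the expected code length is the sum of the merged weights.
merge 3/34 + 3/17 → 9/34
merge 4/17 + 9/34 → 1/2
merge 1/2 + 1/2 → 1
L = 9/34 + 1/2 + 1 = 30/17 ≈ 1.765 bits/symbol.

1.765 bits/symbol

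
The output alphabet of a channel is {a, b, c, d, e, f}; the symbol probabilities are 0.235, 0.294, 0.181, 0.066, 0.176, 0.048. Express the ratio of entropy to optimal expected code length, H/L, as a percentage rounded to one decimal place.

98.5%

Entropy H = −Σ p log₂ p ≈ 2.3668 bits.
Huffman merges: 6/125+33/500→57/500; 57/500+22/125→29/100; 181/1000+47/200→52/125; 29/100+147/500→73/125; 52/125+73/125→1. L = 601/250 ≈ 2.4040.
Efficiency = H/L = 2.3668/2.4040 = 98.5%.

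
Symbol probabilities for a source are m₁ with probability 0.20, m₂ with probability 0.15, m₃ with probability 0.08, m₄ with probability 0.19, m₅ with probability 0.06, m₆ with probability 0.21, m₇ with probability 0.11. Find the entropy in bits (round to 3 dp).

H = −Σ pᵢ log₂ pᵢ.
−0.20·log₂(0.20) = 0.4644
−0.15·log₂(0.15) = 0.4105
−0.08·log₂(0.08) = 0.2915
−0.19·log₂(0.19) = 0.4552
−0.06·log₂(0.06) = 0.2435
−0.21·log₂(0.21) = 0.4728
−0.11·log₂(0.11) = 0.3503
Sum ≈ 2.6883 → 2.688 bits.

2.688 bits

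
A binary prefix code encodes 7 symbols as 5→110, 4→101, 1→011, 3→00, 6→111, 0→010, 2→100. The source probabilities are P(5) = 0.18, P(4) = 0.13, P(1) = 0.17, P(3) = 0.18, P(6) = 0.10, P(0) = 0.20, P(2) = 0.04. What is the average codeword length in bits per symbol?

2.82 bits/symbol

L̄ = Σ pᵢ·ℓᵢ = 0.18·3 + 0.13·3 + 0.17·3 + 0.18·2 + 0.10·3 + 0.20·3 + 0.04·3 = 2.82 bits/symbol.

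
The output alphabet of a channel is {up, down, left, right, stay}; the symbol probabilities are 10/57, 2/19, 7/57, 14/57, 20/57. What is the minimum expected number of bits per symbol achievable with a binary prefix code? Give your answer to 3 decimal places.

Repeatedly combine the two least-probable nodes; the expected code length is the sum of the merged weights.
merge 2/19 + 7/57 → 13/57
merge 10/57 + 13/57 → 23/57
merge 14/57 + 20/57 → 34/57
merge 23/57 + 34/57 → 1
L = 13/57 + 23/57 + 34/57 + 1 = 127/57 ≈ 2.228 bits/symbol.

2.228 bits/symbol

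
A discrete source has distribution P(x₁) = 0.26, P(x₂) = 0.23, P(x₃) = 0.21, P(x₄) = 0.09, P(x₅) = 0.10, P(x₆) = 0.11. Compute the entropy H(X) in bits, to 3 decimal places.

H = −Σ pᵢ log₂ pᵢ.
−0.26·log₂(0.26) = 0.5053
−0.23·log₂(0.23) = 0.4877
−0.21·log₂(0.21) = 0.4728
−0.09·log₂(0.09) = 0.3127
−0.10·log₂(0.10) = 0.3322
−0.11·log₂(0.11) = 0.3503
Sum ≈ 2.4609 → 2.461 bits.

2.461 bits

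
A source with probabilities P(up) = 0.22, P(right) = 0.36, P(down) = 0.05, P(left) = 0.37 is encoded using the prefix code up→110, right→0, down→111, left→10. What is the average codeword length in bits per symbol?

L̄ = Σ pᵢ·ℓᵢ = 0.22·3 + 0.36·1 + 0.05·3 + 0.37·2 = 1.91 bits/symbol.

1.91 bits/symbol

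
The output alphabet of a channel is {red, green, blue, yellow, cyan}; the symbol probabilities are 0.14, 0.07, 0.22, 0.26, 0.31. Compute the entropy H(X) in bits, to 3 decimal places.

2.175 bits

H = −Σ pᵢ log₂ pᵢ.
−0.14·log₂(0.14) = 0.3971
−0.07·log₂(0.07) = 0.2686
−0.22·log₂(0.22) = 0.4806
−0.26·log₂(0.26) = 0.5053
−0.31·log₂(0.31) = 0.5238
Sum ≈ 2.1753 → 2.175 bits.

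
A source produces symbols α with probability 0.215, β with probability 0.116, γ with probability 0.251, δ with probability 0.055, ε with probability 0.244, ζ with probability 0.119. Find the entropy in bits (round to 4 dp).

2.4300 bits

H = −Σ pᵢ log₂ pᵢ.
−0.215·log₂(0.215) = 0.4768
−0.116·log₂(0.116) = 0.3605
−0.251·log₂(0.251) = 0.5006
−0.055·log₂(0.055) = 0.2301
−0.244·log₂(0.244) = 0.4966
−0.119·log₂(0.119) = 0.3654
Sum ≈ 2.4300 → 2.4300 bits.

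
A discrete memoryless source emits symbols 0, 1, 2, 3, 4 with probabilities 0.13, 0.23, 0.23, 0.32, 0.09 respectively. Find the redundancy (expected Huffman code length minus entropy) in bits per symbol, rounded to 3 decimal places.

Entropy H = −Σ p log₂ p ≈ 2.1967 bits.
Huffman merges: 9/100+13/100→11/50; 11/50+23/100→9/20; 23/100+8/25→11/20; 9/20+11/20→1. L = 111/50 ≈ 2.2200.
L − H = 2.2200 − 2.1967 = 0.023 bits.

0.023 bits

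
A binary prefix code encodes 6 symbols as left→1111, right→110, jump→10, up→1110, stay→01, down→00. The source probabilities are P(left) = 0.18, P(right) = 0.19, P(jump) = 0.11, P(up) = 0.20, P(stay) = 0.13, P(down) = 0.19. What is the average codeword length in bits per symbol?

L̄ = Σ pᵢ·ℓᵢ = 0.18·4 + 0.19·3 + 0.11·2 + 0.20·4 + 0.13·2 + 0.19·2 = 2.95 bits/symbol.

2.95 bits/symbol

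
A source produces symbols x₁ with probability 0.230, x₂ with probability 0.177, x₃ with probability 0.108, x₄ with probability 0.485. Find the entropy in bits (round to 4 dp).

H = −Σ pᵢ log₂ pᵢ.
−0.230·log₂(0.230) = 0.4877
−0.177·log₂(0.177) = 0.4422
−0.108·log₂(0.108) = 0.3468
−0.485·log₂(0.485) = 0.5063
Sum ≈ 1.7829 → 1.7829 bits.

1.7829 bits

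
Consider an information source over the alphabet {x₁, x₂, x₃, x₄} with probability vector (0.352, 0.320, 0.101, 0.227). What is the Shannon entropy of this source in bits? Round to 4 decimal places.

1.8759 bits

H = −Σ pᵢ log₂ pᵢ.
−0.352·log₂(0.352) = 0.5302
−0.320·log₂(0.320) = 0.5260
−0.101·log₂(0.101) = 0.3341
−0.227·log₂(0.227) = 0.4856
Sum ≈ 1.8759 → 1.8759 bits.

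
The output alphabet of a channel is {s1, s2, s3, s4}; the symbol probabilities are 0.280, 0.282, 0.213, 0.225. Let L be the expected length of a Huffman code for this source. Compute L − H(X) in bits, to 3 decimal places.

Entropy H = −Σ p log₂ p ≈ 1.9886 bits.
Huffman merges: 213/1000+9/40→219/500; 7/25+141/500→281/500; 219/500+281/500→1. L = 2 ≈ 2.0000.
L − H = 2.0000 − 1.9886 = 0.011 bits.

0.011 bits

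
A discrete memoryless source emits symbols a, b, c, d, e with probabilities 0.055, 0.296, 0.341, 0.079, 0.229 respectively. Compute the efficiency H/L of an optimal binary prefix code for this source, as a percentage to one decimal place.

96.3%

Entropy H = −Σ p log₂ p ≈ 2.0556 bits.
Huffman merges: 11/200+79/1000→67/500; 67/500+229/1000→363/1000; 37/125+341/1000→637/1000; 363/1000+637/1000→1. L = 1067/500 ≈ 2.1340.
Efficiency = H/L = 2.0556/2.1340 = 96.3%.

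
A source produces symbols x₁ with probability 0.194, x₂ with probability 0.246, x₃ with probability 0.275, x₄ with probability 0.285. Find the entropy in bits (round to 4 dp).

1.9850 bits

H = −Σ pᵢ log₂ pᵢ.
−0.194·log₂(0.194) = 0.4590
−0.246·log₂(0.246) = 0.4977
−0.275·log₂(0.275) = 0.5122
−0.285·log₂(0.285) = 0.5161
Sum ≈ 1.9850 → 1.9850 bits.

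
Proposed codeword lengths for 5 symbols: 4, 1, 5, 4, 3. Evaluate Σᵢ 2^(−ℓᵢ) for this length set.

With common denominator 2^5 = 32: Σ 2^(−ℓᵢ) = 2/32 + 16/32 + 1/32 + 2/32 + 4/32 = 25/32 = 0.78125.

0.78125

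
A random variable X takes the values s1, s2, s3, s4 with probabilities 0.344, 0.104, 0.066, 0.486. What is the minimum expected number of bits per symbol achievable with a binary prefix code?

Repeatedly combine the two least-probable nodes; the expected code length is the sum of the merged weights.
merge 33/500 + 13/125 → 17/100
merge 17/100 + 43/125 → 257/500
merge 243/500 + 257/500 → 1
L = 17/100 + 257/500 + 1 = 421/250 = 1.684 bits/symbol.

1.684 bits/symbol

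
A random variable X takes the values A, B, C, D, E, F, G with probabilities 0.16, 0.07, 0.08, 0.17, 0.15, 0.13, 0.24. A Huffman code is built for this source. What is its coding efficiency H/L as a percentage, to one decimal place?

Entropy H = −Σ p log₂ p ≈ 2.7050 bits.
Huffman merges: 7/100+2/25→3/20; 13/100+3/20→7/25; 3/20+4/25→31/100; 17/100+6/25→41/100; 7/25+31/100→59/100; 41/100+59/100→1. L = 137/50 ≈ 2.7400.
Efficiency = H/L = 2.7050/2.7400 = 98.7%.

98.7%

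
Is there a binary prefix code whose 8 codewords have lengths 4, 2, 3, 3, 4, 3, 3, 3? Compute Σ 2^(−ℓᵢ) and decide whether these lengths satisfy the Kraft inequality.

With common denominator 2^4 = 16: Σ 2^(−ℓᵢ) = 1/16 + 4/16 + 2/16 + 2/16 + 1/16 + 2/16 + 2/16 + 2/16 = 16/16 = 1.
Kraft's inequality requires Σ ≤ 1; here Σ = 1 ≤ 1, so such a prefix code exists.

1; yes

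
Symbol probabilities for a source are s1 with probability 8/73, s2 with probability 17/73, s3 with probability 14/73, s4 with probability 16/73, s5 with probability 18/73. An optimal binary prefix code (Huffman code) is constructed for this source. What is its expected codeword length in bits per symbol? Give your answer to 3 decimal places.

2.301 bits/symbol

Repeatedly combine the two least-probable nodes; the expected code length is the sum of the merged weights.
merge 8/73 + 14/73 → 22/73
merge 16/73 + 17/73 → 33/73
merge 18/73 + 22/73 → 40/73
merge 33/73 + 40/73 → 1
L = 22/73 + 33/73 + 40/73 + 1 = 168/73 ≈ 2.301 bits/symbol.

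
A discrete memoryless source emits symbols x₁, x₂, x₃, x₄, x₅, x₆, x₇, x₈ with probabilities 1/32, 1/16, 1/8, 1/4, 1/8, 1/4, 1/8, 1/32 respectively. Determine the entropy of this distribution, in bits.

2.6875 bits

Each probability is a power of 1/2, so log₂(1/p) is an integer.
H = Σ p·log₂(1/p) = 1/32·5 + 1/16·4 + 1/8·3 + 1/4·2 + 1/8·3 + 1/4·2 + 1/8·3 + 1/32·5 = 2.6875 bits.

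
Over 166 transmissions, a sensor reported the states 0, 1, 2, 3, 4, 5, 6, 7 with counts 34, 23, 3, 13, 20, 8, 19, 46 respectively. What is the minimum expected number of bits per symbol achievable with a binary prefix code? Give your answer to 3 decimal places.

2.729 bits/symbol

Probabilities are the counts divided by 166.
Repeatedly combine the two least-probable nodes; the expected code length is the sum of the merged weights.
merge 3/166 + 4/83 → 11/166
merge 11/166 + 13/166 → 12/83
merge 19/166 + 10/83 → 39/166
merge 23/166 + 12/83 → 47/166
merge 17/83 + 39/166 → 73/166
merge 23/83 + 47/166 → 93/166
merge 73/166 + 93/166 → 1
L = 11/166 + 12/83 + 39/166 + 47/166 + 73/166 + 93/166 + 1 = 453/166 ≈ 2.729 bits/symbol.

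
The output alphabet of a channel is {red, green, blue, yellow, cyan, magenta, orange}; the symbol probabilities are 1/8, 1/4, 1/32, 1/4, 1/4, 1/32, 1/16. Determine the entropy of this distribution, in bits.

Each probability is a power of 1/2, so log₂(1/p) is an integer.
H = Σ p·log₂(1/p) = 1/8·3 + 1/4·2 + 1/32·5 + 1/4·2 + 1/4·2 + 1/32·5 + 1/16·4 = 2.4375 bits.

2.4375 bits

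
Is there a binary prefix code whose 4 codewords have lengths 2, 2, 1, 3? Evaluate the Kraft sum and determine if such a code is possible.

1.125; no

With common denominator 2^3 = 8: Σ 2^(−ℓᵢ) = 2/8 + 2/8 + 4/8 + 1/8 = 9/8 = 1.125.
Kraft's inequality requires Σ ≤ 1; here Σ = 1.125 > 1, so no such prefix code exists.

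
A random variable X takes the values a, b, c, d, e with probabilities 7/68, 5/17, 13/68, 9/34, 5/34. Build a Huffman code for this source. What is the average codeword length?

Repeatedly combine the two least-probable nodes; the expected code length is the sum of the merged weights.
merge 7/68 + 5/34 → 1/4
merge 13/68 + 1/4 → 15/34
merge 9/34 + 5/17 → 19/34
merge 15/34 + 19/34 → 1
L = 1/4 + 15/34 + 19/34 + 1 = 9/4 = 2.25 bits/symbol.

2.25 bits/symbol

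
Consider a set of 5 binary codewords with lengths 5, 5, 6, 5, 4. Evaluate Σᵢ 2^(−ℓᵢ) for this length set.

0.171875

With common denominator 2^6 = 64: Σ 2^(−ℓᵢ) = 2/64 + 2/64 + 1/64 + 2/64 + 4/64 = 11/64 = 0.171875.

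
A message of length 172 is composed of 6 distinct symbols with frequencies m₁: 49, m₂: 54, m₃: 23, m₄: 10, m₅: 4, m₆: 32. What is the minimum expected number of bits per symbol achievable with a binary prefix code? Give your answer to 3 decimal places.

2.297 bits/symbol

Probabilities are the counts divided by 172.
Repeatedly combine the two least-probable nodes; the expected code length is the sum of the merged weights.
merge 1/43 + 5/86 → 7/86
merge 7/86 + 23/172 → 37/172
merge 8/43 + 37/172 → 69/172
merge 49/172 + 27/86 → 103/172
merge 69/172 + 103/172 → 1
L = 7/86 + 37/172 + 69/172 + 103/172 + 1 = 395/172 ≈ 2.297 bits/symbol.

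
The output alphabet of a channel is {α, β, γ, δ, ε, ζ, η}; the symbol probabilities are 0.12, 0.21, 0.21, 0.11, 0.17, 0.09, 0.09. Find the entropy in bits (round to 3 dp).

2.723 bits

H = −Σ pᵢ log₂ pᵢ.
−0.12·log₂(0.12) = 0.3671
−0.21·log₂(0.21) = 0.4728
−0.21·log₂(0.21) = 0.4728
−0.11·log₂(0.11) = 0.3503
−0.17·log₂(0.17) = 0.4346
−0.09·log₂(0.09) = 0.3127
−0.09·log₂(0.09) = 0.3127
Sum ≈ 2.7229 → 2.723 bits.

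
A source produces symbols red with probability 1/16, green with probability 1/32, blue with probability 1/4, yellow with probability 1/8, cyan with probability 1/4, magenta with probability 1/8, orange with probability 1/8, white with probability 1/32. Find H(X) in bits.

Each probability is a power of 1/2, so log₂(1/p) is an integer.
H = Σ p·log₂(1/p) = 1/16·4 + 1/32·5 + 1/4·2 + 1/8·3 + 1/4·2 + 1/8·3 + 1/8·3 + 1/32·5 = 2.6875 bits.

2.6875 bits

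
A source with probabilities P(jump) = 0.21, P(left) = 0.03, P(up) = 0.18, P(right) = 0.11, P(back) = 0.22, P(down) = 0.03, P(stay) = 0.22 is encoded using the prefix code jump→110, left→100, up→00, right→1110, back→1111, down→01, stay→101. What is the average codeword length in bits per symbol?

3.12 bits/symbol

L̄ = Σ pᵢ·ℓᵢ = 0.21·3 + 0.03·3 + 0.18·2 + 0.11·4 + 0.22·4 + 0.03·2 + 0.22·3 = 3.12 bits/symbol.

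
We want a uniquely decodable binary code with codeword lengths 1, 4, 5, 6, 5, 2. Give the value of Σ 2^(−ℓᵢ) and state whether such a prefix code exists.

With common denominator 2^6 = 64: Σ 2^(−ℓᵢ) = 32/64 + 4/64 + 2/64 + 1/64 + 2/64 + 16/64 = 57/64 = 0.890625.
Kraft's inequality requires Σ ≤ 1; here Σ = 0.890625 ≤ 1, so such a prefix code exists.

0.890625; yes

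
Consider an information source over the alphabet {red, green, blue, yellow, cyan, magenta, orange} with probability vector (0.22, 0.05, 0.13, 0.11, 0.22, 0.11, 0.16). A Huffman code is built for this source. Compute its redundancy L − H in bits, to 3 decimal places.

0.037 bits

Entropy H = −Σ p log₂ p ≈ 2.6835 bits.
Huffman merges: 1/20+11/100→4/25; 11/100+13/100→6/25; 4/25+4/25→8/25; 11/50+11/50→11/25; 6/25+8/25→14/25; 11/25+14/25→1. L = 68/25 ≈ 2.7200.
L − H = 2.7200 − 2.6835 = 0.037 bits.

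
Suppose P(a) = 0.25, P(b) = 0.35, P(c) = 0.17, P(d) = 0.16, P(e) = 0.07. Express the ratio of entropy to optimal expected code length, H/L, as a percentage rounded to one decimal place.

Entropy H = −Σ p log₂ p ≈ 2.1563 bits.
Huffman merges: 7/100+4/25→23/100; 17/100+23/100→2/5; 1/4+7/20→3/5; 2/5+3/5→1. L = 223/100 ≈ 2.2300.
Efficiency = H/L = 2.1563/2.2300 = 96.7%.

96.7%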